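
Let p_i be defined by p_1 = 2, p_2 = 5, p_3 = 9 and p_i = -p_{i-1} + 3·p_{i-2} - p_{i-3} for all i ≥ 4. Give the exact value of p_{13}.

11202

p_4 = 4, p_5 = 18, p_6 = -15, p_7 = 65, p_8 = -128, p_9 = 338, p_{10} = -787, p_{11} = 1929, p_{12} = -4628, p_{13} = 11202.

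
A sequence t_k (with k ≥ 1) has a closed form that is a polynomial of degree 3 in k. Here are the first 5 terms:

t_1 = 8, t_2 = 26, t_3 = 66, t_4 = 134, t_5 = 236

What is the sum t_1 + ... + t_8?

2220

1st diffs: 18, 40, 68, 102.
2nd diffs: 22, 28, 34.
3rd diffs: 6, 6 (constant).
So t_k = k^3 + 5k^2 - 4k + 6.
Continuing: 378, 566, 806.
Summing k = 1..8 (8 terms) gives 2220.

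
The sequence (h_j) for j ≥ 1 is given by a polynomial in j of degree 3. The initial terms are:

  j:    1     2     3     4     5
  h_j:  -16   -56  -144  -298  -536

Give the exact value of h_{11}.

-4736

1st diffs: -40, -88, -154, -238.
2nd diffs: -48, -66, -84.
3rd diffs: -18, -18 (constant).
Newton forward-difference form: h_j = -16 + (-40)·C(j-1,1) + (-48)·C(j-1,2) + (-18)·C(j-1,3).
At j = 11: j-1 = 10, so h_{11} = -16 - 400 - 2160 - 2160 = -4736.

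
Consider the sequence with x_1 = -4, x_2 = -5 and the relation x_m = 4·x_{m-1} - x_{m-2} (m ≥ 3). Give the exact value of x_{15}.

-115310536

Compute successive terms:
x_3 = -16  x_4 = -59  x_5 = -220  …  x_{12} = -2218331  x_{13} = -8278924  x_{14} = -30897365  x_{15} = -115310536.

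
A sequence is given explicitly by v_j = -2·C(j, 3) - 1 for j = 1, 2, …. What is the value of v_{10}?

C(10, 3) = 120, so v_{10} = -241.

-241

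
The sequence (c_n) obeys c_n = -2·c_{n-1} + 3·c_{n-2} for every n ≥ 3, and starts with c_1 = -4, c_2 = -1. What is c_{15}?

Step forward from the initial values:
c_3 = -10; c_4 = 17; c_5 = -64; …; c_{12} = 132857; c_{13} = -398584; c_{14} = 1195739; c_{15} = -3587230.
(Characteristic roots are 1 and -3.)

-3587230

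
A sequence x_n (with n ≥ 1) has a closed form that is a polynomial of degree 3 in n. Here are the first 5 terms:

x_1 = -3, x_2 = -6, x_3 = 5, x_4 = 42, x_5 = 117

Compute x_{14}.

4482

1st diffs: -3, 11, 37, 75.
2nd diffs: 14, 26, 38.
3rd diffs: 12, 12 (constant).
Newton forward-difference form: x_n = -3 + (-3)·C(n-1,1) + 14·C(n-1,2) + 12·C(n-1,3).
At n = 14: n-1 = 13, so x_{14} = -3 - 39 + 1092 + 3432 = 4482.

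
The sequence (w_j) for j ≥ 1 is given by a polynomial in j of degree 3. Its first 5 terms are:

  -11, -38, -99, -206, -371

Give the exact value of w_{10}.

1st diffs: -27, -61, -107, -165.
2nd diffs: -34, -46, -58.
3rd diffs: -12, -12 (constant).
Newton forward-difference form: w_j = -11 + (-27)·C(j-1,1) + (-34)·C(j-1,2) + (-12)·C(j-1,3).
At j = 10: j-1 = 9, so w_{10} = -11 - 243 - 1224 - 1008 = -2486.

-2486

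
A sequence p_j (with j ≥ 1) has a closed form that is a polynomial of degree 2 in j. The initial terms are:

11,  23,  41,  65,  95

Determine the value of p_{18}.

1031

1st diffs: 12, 18, 24, 30.
2nd diffs: 6, 6, 6 (constant).
Newton forward-difference form: p_j = 11 + 12·C(j-1,1) + 6·C(j-1,2).
At j = 18: j-1 = 17, so p_{18} = 11 + 204 + 816 = 1031.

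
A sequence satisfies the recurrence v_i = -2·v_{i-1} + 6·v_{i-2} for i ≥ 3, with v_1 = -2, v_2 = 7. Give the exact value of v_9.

-60704

Step forward from the initial values:
v_3 = -26; v_4 = 94; v_5 = -344; v_6 = 1252; v_7 = -4568; v_8 = 16648; v_9 = -60704.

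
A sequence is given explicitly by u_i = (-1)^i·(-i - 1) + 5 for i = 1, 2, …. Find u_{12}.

(-1)^12 = 1; -i - 1 at i=12 is -13; so u_{12} = -8.

-8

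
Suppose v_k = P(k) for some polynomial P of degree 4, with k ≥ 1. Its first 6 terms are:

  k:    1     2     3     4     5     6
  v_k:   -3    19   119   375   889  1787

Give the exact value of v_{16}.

76767

1st diffs: 22, 100, 256, 514, 898.
2nd diffs: 78, 156, 258, 384.
3rd diffs: 78, 102, 126.
4th diffs: 24, 24 (constant).
So v_k = k^4 + 3k^3 - 4k^2 - 2k - 1.
Evaluating at k = 16 gives v_{16} = 76767.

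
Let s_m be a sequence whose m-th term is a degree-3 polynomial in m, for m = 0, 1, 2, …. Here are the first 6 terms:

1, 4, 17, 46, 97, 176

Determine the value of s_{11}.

1st diffs: 3, 13, 29, 51, 79.
2nd diffs: 10, 16, 22, 28.
3rd diffs: 6, 6, 6 (constant).
Newton forward-difference form: s_m = 1 + 3·C(m,1) + 10·C(m,2) + 6·C(m,3).
At m = 11: m = 11, so s_{11} = 1 + 33 + 550 + 990 = 1574.

1574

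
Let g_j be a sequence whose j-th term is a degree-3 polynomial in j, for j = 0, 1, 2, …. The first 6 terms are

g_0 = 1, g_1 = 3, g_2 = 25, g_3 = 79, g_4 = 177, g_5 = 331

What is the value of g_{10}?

1st diffs: 2, 22, 54, 98, 154.
2nd diffs: 20, 32, 44, 56.
3rd diffs: 12, 12, 12 (constant).
Newton forward-difference form: g_j = 1 + 2·C(j,1) + 20·C(j,2) + 12·C(j,3).
At j = 10: j = 10, so g_{10} = 1 + 20 + 900 + 1440 = 2361.

2361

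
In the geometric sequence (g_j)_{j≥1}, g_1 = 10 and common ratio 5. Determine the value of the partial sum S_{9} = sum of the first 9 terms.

g_j = 10·5^(j-1).
S = 10·(5^9 - 1)/(5 - 1) = 10·(1953125 - 1)/(4) = 4882810.

4882810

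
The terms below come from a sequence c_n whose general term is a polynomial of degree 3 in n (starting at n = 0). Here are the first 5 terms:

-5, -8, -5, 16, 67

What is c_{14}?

1st diffs: -3, 3, 21, 51.
2nd diffs: 6, 18, 30.
3rd diffs: 12, 12 (constant).
So c_n = 2n^3 - 3n^2 - 2n - 5.
Evaluating at n = 14 gives c_{14} = 4867.

4867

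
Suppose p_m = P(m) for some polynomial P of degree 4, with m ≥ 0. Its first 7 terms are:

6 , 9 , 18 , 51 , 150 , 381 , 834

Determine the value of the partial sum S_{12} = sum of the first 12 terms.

29508

1st diffs: 3, 9, 33, 99, 231, 453.
2nd diffs: 6, 24, 66, 132, 222.
3rd diffs: 18, 42, 66, 90.
4th diffs: 24, 24, 24 (constant).
So p_m = m^4 - 3m^3 + 5m^2 + 6.
Continuing: …, 1623, 2886, 4785, 7506, …, p_{11} = 11259.
Summing m = 0..11 (12 terms) gives 29508.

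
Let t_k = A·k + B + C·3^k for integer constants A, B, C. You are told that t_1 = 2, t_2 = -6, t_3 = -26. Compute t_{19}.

-1162261498

Write the equations: A + B + 3C = 2; 2A + B + 9C = -6; 3A + B + 27C = -26.
Subtracting the first from the second: A + 6C = -8.
Subtracting the second from the third: A + 18C = -20.
Solving: C = -1, A = -2, then B = 7.
So t_k = -2·k + 7 + (-1)·3^k; at k=19 this is -1162261498.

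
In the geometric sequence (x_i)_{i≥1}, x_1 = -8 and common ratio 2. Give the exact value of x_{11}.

x_i = (-8)·2^(i-1).
x_{11} = (-8)·2^10 = -8192.

-8192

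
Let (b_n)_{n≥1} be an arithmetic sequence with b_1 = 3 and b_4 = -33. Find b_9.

Common difference d = (-33 - 3) / (4 - 1) = -12.
b_n = 3 + (n - 1)·(-12).
b_9 = 3 + 8·(-12) = -93.

-93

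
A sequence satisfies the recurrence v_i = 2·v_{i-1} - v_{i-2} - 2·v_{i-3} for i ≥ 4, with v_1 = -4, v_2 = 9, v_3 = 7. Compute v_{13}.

1761

Compute successive terms:
v_4 = 13, v_5 = 1, v_6 = -25, v_7 = -77, v_8 = -131, v_9 = -135, v_{10} = 15, v_{11} = 427, v_{12} = 1109, v_{13} = 1761.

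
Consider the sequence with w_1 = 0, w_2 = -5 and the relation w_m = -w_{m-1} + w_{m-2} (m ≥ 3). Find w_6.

Compute successive terms:
w_3 = 5;  w_4 = -10;  w_5 = 15;  w_6 = -25.

-25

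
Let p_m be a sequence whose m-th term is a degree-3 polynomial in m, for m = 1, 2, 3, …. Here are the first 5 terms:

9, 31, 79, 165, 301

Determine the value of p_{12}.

3661

1st diffs: 22, 48, 86, 136.
2nd diffs: 26, 38, 50.
3rd diffs: 12, 12 (constant).
Newton forward-difference form: p_m = 9 + 22·C(m-1,1) + 26·C(m-1,2) + 12·C(m-1,3).
At m = 12: m-1 = 11, so p_{12} = 9 + 242 + 1430 + 1980 = 3661.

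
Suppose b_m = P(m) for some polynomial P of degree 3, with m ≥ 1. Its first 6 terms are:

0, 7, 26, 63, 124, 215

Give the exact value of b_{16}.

4095

1st diffs: 7, 19, 37, 61, 91.
2nd diffs: 12, 18, 24, 30.
3rd diffs: 6, 6, 6 (constant).
So b_m = m^3 - 1.
Evaluating at m = 16 gives b_{16} = 4095.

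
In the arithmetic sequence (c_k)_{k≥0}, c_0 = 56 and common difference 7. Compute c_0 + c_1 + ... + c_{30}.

c_k = 56 + (k - 0)·7.
c_{30} = 266; S = 31·(56 + 266)/2 = 4991.

4991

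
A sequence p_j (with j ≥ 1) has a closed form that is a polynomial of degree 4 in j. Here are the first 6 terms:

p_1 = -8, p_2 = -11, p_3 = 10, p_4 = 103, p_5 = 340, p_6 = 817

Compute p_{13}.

1st diffs: -3, 21, 93, 237, 477.
2nd diffs: 24, 72, 144, 240.
3rd diffs: 48, 72, 96.
4th diffs: 24, 24 (constant).
So p_j = j^4 - 2j^3 - j^2 - j - 5.
Evaluating at j = 13 gives p_{13} = 23980.

23980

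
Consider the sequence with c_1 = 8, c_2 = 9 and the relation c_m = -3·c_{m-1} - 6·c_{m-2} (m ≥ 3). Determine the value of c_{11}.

Applying the relation repeatedly:
c_3 = -75, c_4 = 171, c_5 = -63, c_6 = -837, c_7 = 2889, c_8 = -3645, c_9 = -6399, c_{10} = 41067, c_{11} = -84807.

-84807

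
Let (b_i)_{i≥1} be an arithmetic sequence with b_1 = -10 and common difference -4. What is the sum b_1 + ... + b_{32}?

-2304

b_i = -10 + (i - 1)·(-4).
b_{32} = -134; S = 32·(-10 + (-134))/2 = -2304.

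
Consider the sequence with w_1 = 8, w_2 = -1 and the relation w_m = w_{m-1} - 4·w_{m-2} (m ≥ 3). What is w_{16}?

90931

Compute successive terms:
w_3 = -33;  w_4 = -29;  w_5 = 103;  …;  w_{13} = -31417;  w_{14} = 11579;  w_{15} = 137247;  w_{16} = 90931.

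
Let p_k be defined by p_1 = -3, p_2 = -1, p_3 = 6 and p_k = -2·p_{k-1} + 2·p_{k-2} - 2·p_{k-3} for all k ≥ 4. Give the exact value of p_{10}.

-6304

Compute successive terms:
p_4 = -8, p_5 = 30, p_6 = -88, p_7 = 252, p_8 = -740, p_9 = 2160, p_{10} = -6304.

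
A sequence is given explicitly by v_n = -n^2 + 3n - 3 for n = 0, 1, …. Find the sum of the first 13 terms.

Over n = 0..12: Σn = 78, Σn² = 650.
Total = (-1)·650 + (3)·78 + (-3)·13 = -455.

-455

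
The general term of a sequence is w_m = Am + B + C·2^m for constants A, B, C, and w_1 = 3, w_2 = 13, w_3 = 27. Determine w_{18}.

At m = 1, 2, 3: A + B + 2C = 3; 2A + B + 4C = 13; 3A + B + 8C = 27.
Subtracting the first from the second: A + 2C = 10.
Subtracting the second from the third: A + 4C = 14.
Solving: C = 2, A = 6, then B = -7.
Therefore w_{18} = 108 + (-7) + 2·262144 = 524389.

524389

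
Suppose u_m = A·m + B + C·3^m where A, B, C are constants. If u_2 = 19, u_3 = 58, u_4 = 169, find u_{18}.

The three given values yield: 2A + B + 9C = 19; 3A + B + 27C = 58; 4A + B + 81C = 169.
Subtracting the first from the second: A + 18C = 39.
Subtracting the second from the third: A + 54C = 111.
Solving: C = 2, A = 3, then B = -5.
Therefore u_{18} = 54 + (-5) + 2·387420489 = 774841027.

774841027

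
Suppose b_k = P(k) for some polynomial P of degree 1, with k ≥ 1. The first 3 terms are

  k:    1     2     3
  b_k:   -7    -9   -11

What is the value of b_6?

1st diffs: -2, -2 (constant).
So b_k = -2k - 5.
Evaluating at k = 6 gives b_6 = -17.

-17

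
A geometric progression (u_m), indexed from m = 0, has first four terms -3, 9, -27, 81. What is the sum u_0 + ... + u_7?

4920

Common ratio r = -3.
u_m = (-3)·(-3)^(m-0).
S = (-3)·((-3)^8 - 1)/(-3 - 1) = (-3)·(6561 - 1)/(-4) = 4920.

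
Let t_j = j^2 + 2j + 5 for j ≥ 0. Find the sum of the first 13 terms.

871

Over j = 0..12: Σj = 78, Σj² = 650.
Total = (1)·650 + (2)·78 + (5)·13 = 871.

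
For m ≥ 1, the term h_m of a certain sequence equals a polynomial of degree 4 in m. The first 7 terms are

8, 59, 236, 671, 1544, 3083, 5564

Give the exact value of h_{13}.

61736

1st diffs: 51, 177, 435, 873, 1539, 2481.
2nd diffs: 126, 258, 438, 666, 942.
3rd diffs: 132, 180, 228, 276.
4th diffs: 48, 48, 48 (constant).
So h_m = 2m^4 + 2m^3 + m^2 + 4m - 1.
Evaluating at m = 13 gives h_{13} = 61736.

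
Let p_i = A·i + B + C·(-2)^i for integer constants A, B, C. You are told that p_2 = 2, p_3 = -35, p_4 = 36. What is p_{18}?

786406

At i = 2, 3, 4: 2A + B + 4C = 2; 3A + B - 8C = -35; 4A + B + 16C = 36.
Subtracting the first from the second: A - 12C = -37.
Subtracting the second from the third: A + 24C = 71.
Solving: C = 3, A = -1, then B = -8.
So p_i = -1·i + (-8) + 3·(-2)^i; at i=18 this is 786406.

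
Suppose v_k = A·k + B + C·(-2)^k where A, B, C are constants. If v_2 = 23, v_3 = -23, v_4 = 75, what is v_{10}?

Write the equations: 2A + B + 4C = 23; 3A + B - 8C = -23; 4A + B + 16C = 75.
Subtracting the first from the second: A - 12C = -46.
Subtracting the second from the third: A + 24C = 98.
Solving: C = 4, A = 2, then B = 3.
Hence v_{10} = 2·10 + 3 + 4·1024 = 4119.

4119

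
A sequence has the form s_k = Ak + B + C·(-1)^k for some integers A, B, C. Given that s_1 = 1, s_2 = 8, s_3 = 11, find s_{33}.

161

The three given values yield: A + B - C = 1; 2A + B + C = 8; 3A + B - C = 11.
Subtracting the first from the second: A + 2C = 7.
Subtracting the second from the third: A - 2C = 3.
Solving: C = 1, A = 5, then B = -3.
Therefore s_{33} = 165 + (-3) + 1·(-1) = 161.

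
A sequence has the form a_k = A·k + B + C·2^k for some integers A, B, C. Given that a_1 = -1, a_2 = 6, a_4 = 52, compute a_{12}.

16364

Plug in k = 1, 2, 4: A + B + 2C = -1; 2A + B + 4C = 6; 4A + B + 16C = 52.
Subtracting the first from the second: A + 2C = 7.
Subtracting the second from the third: 2A + 12C = 46.
Solving: C = 4, A = -1, then B = -8.
Therefore a_{12} = -12 + (-8) + 4·4096 = 16364.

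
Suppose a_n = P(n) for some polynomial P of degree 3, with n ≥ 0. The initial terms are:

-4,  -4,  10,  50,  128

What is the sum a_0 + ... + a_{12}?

12532

1st diffs: 0, 14, 40, 78.
2nd diffs: 14, 26, 38.
3rd diffs: 12, 12 (constant).
So a_n = 2n^3 + n^2 - 3n - 4.
Continuing: …, 256, 446, 710, 1060, …, a_{12} = 3560.
Summing n = 0..12 (13 terms) gives 12532.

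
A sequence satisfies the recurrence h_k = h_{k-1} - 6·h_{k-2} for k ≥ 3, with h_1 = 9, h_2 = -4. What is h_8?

-4474

Iterate the recurrence:
h_3 = -58  h_4 = -34  h_5 = 314  h_6 = 518  h_7 = -1366  h_8 = -4474.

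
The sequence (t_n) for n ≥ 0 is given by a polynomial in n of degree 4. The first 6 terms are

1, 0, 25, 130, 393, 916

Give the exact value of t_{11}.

18250

1st diffs: -1, 25, 105, 263, 523.
2nd diffs: 26, 80, 158, 260.
3rd diffs: 54, 78, 102.
4th diffs: 24, 24 (constant).
So t_n = n^4 + 3n^3 - 3n^2 - 2n + 1.
Evaluating at n = 11 gives t_{11} = 18250.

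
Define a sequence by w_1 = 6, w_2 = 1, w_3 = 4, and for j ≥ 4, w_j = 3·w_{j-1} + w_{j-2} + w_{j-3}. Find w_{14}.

Iterate the recurrence:
w_4 = 19; w_5 = 62; w_6 = 209; …; w_{11} = 92724; w_{12} = 313683; w_{13} = 1061182; w_{14} = 3589953.

3589953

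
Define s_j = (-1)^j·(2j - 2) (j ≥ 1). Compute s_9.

(-1)^9 = -1; 2j - 2 at j=9 is 16; so s_9 = -16.

-16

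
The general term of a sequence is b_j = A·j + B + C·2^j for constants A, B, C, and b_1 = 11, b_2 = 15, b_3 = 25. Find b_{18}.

The three given values yield: A + B + 2C = 11; 2A + B + 4C = 15; 3A + B + 8C = 25.
Subtracting the first from the second: A + 2C = 4.
Subtracting the second from the third: A + 4C = 10.
Solving: C = 3, A = -2, then B = 7.
Hence b_{18} = -2·18 + 7 + 3·262144 = 786403.

786403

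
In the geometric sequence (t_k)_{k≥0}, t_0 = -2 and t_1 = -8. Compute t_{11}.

-8388608

Common ratio r = 4.
t_k = (-2)·4^(k-0).
t_{11} = (-2)·4^11 = -8388608.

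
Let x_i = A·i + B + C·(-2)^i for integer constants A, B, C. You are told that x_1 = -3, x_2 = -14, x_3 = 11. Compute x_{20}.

At i = 1, 2, 3: A + B - 2C = -3; 2A + B + 4C = -14; 3A + B - 8C = 11.
Subtracting the first from the second: A + 6C = -11.
Subtracting the second from the third: A - 12C = 25.
Solving: C = -2, A = 1, then B = -8.
Hence x_{20} = 1·20 + (-8) + (-2)·1048576 = -2097140.

-2097140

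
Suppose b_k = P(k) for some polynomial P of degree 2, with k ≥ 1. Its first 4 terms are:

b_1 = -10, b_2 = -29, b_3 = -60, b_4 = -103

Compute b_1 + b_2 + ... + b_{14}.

1st diffs: -19, -31, -43.
2nd diffs: -12, -12 (constant).
So b_k = -6k^2 - k - 3.
Continuing: …, -158, -225, -304, -395, …, b_{14} = -1193.
Summing k = 1..14 (14 terms) gives -6237.

-6237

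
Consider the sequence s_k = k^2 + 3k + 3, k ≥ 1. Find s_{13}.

211

s_{13} = 1·13^2 + 3·13 + 3 = 211.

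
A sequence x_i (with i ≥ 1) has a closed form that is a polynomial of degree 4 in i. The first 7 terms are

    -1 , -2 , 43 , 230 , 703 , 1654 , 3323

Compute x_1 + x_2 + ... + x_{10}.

37721

1st diffs: -1, 45, 187, 473, 951, 1669.
2nd diffs: 46, 142, 286, 478, 718.
3rd diffs: 96, 144, 192, 240.
4th diffs: 48, 48, 48 (constant).
Newton forward-difference form: x_i = -1 + (-1)·C(i-1,1) + 46·C(i-1,2) + 96·C(i-1,3) + 48·C(i-1,4).
Continuing: 5998, 10015, 15758.
Summing i = 1..10 (10 terms) gives 37721.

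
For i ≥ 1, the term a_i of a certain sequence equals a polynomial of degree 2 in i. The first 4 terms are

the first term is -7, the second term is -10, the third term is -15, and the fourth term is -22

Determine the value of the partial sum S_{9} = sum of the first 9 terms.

1st diffs: -3, -5, -7.
2nd diffs: -2, -2 (constant).
Newton forward-difference form: a_i = -7 + (-3)·C(i-1,1) + (-2)·C(i-1,2).
Continuing: …, -31, -42, -55, -70, …, a_9 = -87.
Summing i = 1..9 (9 terms) gives -339.

-339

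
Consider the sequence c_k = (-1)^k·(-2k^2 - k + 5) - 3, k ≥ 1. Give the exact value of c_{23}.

(-1)^23 = -1; -2k^2 - k + 5 at k=23 is -1076; so c_{23} = 1073.

1073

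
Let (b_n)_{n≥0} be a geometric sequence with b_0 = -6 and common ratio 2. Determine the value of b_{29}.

b_n = (-6)·2^(n-0).
b_{29} = (-6)·2^29 = -3221225472.

-3221225472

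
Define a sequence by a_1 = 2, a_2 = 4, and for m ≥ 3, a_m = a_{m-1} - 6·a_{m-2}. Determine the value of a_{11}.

15856

Iterate the recurrence:
a_3 = -8, a_4 = -32, a_5 = 16, a_6 = 208, a_7 = 112, a_8 = -1136, a_9 = -1808, a_{10} = 5008, a_{11} = 15856.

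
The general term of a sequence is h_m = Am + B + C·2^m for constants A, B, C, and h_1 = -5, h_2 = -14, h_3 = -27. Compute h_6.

Plug in m = 1, 2, 3: A + B + 2C = -5; 2A + B + 4C = -14; 3A + B + 8C = -27.
Subtracting the first from the second: A + 2C = -9.
Subtracting the second from the third: A + 4C = -13.
Solving: C = -2, A = -5, then B = 4.
Therefore h_6 = -30 + 4 + (-2)·64 = -154.

-154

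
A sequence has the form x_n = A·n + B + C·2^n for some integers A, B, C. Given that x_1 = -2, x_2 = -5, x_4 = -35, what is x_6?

Plug in n = 1, 2, 4: A + B + 2C = -2; 2A + B + 4C = -5; 4A + B + 16C = -35.
Subtracting the first from the second: A + 2C = -3.
Subtracting the second from the third: 2A + 12C = -30.
Solving: C = -3, A = 3, then B = 1.
So x_n = 3·n + 1 + (-3)·2^n; at n=6 this is -173.

-173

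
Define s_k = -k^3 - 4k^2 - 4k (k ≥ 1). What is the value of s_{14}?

-3584

s_{14} = -1·14^3 - 4·14^2 - 4·14 = -3584.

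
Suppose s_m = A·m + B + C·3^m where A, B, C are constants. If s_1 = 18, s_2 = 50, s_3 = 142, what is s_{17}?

Write the equations: A + B + 3C = 18; 2A + B + 9C = 50; 3A + B + 27C = 142.
Subtracting the first from the second: A + 6C = 32.
Subtracting the second from the third: A + 18C = 92.
Solving: C = 5, A = 2, then B = 1.
Hence s_{17} = 2·17 + 1 + 5·129140163 = 645700850.

645700850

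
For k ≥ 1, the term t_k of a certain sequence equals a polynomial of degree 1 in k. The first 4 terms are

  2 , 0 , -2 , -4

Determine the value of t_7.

-10

1st diffs: -2, -2, -2 (constant).
So t_k = -2k + 4.
Evaluating at k = 7 gives t_7 = -10.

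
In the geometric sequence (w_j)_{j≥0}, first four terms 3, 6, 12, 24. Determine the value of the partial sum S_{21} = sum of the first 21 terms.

Common ratio r = 2.
w_j = 3·2^(j-0).
S = 3·(2^21 - 1)/(2 - 1) = 3·(2097152 - 1)/(1) = 6291453.

6291453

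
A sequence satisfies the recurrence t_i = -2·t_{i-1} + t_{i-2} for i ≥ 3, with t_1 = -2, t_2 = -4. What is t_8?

Compute successive terms:
t_3 = 6, t_4 = -16, t_5 = 38, t_6 = -92, t_7 = 222, t_8 = -536.

-536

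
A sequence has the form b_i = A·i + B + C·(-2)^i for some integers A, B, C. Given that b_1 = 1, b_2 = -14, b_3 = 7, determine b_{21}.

4194241

Write the equations: A + B - 2C = 1; 2A + B + 4C = -14; 3A + B - 8C = 7.
Subtracting the first from the second: A + 6C = -15.
Subtracting the second from the third: A - 12C = 21.
Solving: C = -2, A = -3, then B = 0.
Therefore b_{21} = -63 + 0 + (-2)·(-2097152) = 4194241.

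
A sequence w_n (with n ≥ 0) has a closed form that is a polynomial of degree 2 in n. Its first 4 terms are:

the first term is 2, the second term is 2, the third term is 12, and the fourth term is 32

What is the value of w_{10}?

452

1st diffs: 0, 10, 20.
2nd diffs: 10, 10 (constant).
Newton forward-difference form: w_n = 2 + 10·C(n,2).
At n = 10: n = 10, so w_{10} = 2 + 450 = 452.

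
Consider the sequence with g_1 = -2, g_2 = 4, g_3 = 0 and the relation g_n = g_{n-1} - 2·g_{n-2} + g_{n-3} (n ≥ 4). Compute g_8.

Compute successive terms:
g_4 = -10;  g_5 = -6;  g_6 = 14;  g_7 = 16;  g_8 = -18.

-18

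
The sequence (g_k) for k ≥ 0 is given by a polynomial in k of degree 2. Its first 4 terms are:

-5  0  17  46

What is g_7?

1st diffs: 5, 17, 29.
2nd diffs: 12, 12 (constant).
Newton forward-difference form: g_k = -5 + 5·C(k,1) + 12·C(k,2).
At k = 7: k = 7, so g_7 = -5 + 35 + 252 = 282.

282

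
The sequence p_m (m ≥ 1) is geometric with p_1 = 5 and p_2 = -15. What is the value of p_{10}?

Common ratio r = -3.
p_m = 5·(-3)^(m-1).
p_{10} = 5·(-3)^9 = -98415.

-98415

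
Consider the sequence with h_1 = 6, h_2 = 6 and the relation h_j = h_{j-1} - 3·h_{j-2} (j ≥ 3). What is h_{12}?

960

Step forward from the initial values:
h_3 = -12, h_4 = -30, h_5 = 6, h_6 = 96, h_7 = 78, h_8 = -210, h_9 = -444, h_{10} = 186, h_{11} = 1518, h_{12} = 960.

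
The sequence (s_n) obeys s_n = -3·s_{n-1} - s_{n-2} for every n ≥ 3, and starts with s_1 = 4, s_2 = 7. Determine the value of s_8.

s_3 = -25, s_4 = 68, s_5 = -179, s_6 = 469, s_7 = -1228, s_8 = 3215.

3215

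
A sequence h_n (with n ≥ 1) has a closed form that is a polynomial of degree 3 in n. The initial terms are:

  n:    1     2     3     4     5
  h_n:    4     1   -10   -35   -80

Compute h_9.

-580

1st diffs: -3, -11, -25, -45.
2nd diffs: -8, -14, -20.
3rd diffs: -6, -6 (constant).
So h_n = -n^3 + 2n^2 - 2n + 5.
Evaluating at n = 9 gives h_9 = -580.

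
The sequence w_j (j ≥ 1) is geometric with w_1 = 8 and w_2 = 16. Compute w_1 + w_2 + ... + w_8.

2040

Common ratio r = 2.
w_j = 8·2^(j-1).
S = 8·(2^8 - 1)/(2 - 1) = 8·(256 - 1)/(1) = 2040.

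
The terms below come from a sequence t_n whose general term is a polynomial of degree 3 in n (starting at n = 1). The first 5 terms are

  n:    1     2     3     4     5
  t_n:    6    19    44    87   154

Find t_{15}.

1st diffs: 13, 25, 43, 67.
2nd diffs: 12, 18, 24.
3rd diffs: 6, 6 (constant).
Newton forward-difference form: t_n = 6 + 13·C(n-1,1) + 12·C(n-1,2) + 6·C(n-1,3).
At n = 15: n-1 = 14, so t_{15} = 6 + 182 + 1092 + 2184 = 3464.

3464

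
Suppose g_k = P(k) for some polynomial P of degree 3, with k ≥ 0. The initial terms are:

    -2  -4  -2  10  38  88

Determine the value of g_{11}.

1st diffs: -2, 2, 12, 28, 50.
2nd diffs: 4, 10, 16, 22.
3rd diffs: 6, 6, 6 (constant).
So g_k = k^3 - k^2 - 2k - 2.
Evaluating at k = 11 gives g_{11} = 1186.

1186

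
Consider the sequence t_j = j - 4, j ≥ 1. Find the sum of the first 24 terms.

204

Over j = 1..24: Σj = 300.
Total = (1)·300 + (-4)·24 = 204.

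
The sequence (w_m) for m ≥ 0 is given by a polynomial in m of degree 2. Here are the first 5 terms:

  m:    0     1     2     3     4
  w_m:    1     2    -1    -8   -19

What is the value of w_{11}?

1st diffs: 1, -3, -7, -11.
2nd diffs: -4, -4, -4 (constant).
Newton forward-difference form: w_m = 1 + 1·C(m,1) + (-4)·C(m,2).
At m = 11: m = 11, so w_{11} = 1 + 11 - 220 = -208.

-208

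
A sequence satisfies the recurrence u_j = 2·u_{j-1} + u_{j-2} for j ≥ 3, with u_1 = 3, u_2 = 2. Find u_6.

94

Step forward from the initial values:
u_3 = 7  u_4 = 16  u_5 = 39  u_6 = 94.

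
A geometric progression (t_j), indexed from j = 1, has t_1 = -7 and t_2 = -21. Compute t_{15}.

-33480783

Common ratio r = 3.
t_j = (-7)·3^(j-1).
t_{15} = (-7)·3^14 = -33480783.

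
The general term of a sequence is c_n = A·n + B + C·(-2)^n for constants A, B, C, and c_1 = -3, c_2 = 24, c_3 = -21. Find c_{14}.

At n = 1, 2, 3: A + B - 2C = -3; 2A + B + 4C = 24; 3A + B - 8C = -21.
Subtracting the first from the second: A + 6C = 27.
Subtracting the second from the third: A - 12C = -45.
Solving: C = 4, A = 3, then B = 2.
Hence c_{14} = 3·14 + 2 + 4·16384 = 65580.

65580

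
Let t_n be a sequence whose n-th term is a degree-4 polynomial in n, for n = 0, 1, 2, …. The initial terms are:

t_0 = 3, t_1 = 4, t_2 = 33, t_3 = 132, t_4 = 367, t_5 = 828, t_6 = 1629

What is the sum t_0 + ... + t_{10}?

1st diffs: 1, 29, 99, 235, 461, 801.
2nd diffs: 28, 70, 136, 226, 340.
3rd diffs: 42, 66, 90, 114.
4th diffs: 24, 24, 24 (constant).
Newton forward-difference form: t_n = 3 + 1·C(n,1) + 28·C(n,2) + 42·C(n,3) + 24·C(n,4).
Continuing: 2908, 4827, 7572, 11353.
Summing n = 0..10 (11 terms) gives 29656.

29656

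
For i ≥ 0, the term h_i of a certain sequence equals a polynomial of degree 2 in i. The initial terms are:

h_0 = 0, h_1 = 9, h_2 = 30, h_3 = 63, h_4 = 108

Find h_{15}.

1st diffs: 9, 21, 33, 45.
2nd diffs: 12, 12, 12 (constant).
So h_i = 6i^2 + 3i.
Evaluating at i = 15 gives h_{15} = 1395.

1395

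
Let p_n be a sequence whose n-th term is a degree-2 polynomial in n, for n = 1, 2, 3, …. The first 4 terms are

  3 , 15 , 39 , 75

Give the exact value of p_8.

1st diffs: 12, 24, 36.
2nd diffs: 12, 12 (constant).
Newton forward-difference form: p_n = 3 + 12·C(n-1,1) + 12·C(n-1,2).
At n = 8: n-1 = 7, so p_8 = 3 + 84 + 252 = 339.

339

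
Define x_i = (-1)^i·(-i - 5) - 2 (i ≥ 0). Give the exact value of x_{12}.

-19

(-1)^12 = 1; -i - 5 at i=12 is -17; so x_{12} = -19.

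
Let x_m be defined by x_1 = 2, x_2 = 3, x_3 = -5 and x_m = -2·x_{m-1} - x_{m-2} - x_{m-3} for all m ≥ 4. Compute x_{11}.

-269

x_4 = 5; x_5 = -8; x_6 = 16; x_7 = -29; x_8 = 50; x_9 = -87; x_{10} = 153; x_{11} = -269.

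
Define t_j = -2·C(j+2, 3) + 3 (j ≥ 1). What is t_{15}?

C(17, 3) = 680, so t_{15} = -1357.

-1357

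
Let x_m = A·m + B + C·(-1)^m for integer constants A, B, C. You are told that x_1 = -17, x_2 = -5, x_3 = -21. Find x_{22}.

-45

The three given values yield: A + B - C = -17; 2A + B + C = -5; 3A + B - C = -21.
Subtracting the first from the second: A + 2C = 12.
Subtracting the second from the third: A - 2C = -16.
Solving: C = 7, A = -2, then B = -8.
Therefore x_{22} = -44 + (-8) + 7·1 = -45.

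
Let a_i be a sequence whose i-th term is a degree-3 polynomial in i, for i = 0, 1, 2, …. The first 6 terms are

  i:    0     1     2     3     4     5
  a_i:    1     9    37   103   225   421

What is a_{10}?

1st diffs: 8, 28, 66, 122, 196.
2nd diffs: 20, 38, 56, 74.
3rd diffs: 18, 18, 18 (constant).
So a_i = 3i^3 + i^2 + 4i + 1.
Evaluating at i = 10 gives a_{10} = 3141.

3141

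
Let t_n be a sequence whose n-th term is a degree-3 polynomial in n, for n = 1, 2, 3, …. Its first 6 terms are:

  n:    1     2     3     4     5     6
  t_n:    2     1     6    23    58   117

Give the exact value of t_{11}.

982

1st diffs: -1, 5, 17, 35, 59.
2nd diffs: 6, 12, 18, 24.
3rd diffs: 6, 6, 6 (constant).
Newton forward-difference form: t_n = 2 + (-1)·C(n-1,1) + 6·C(n-1,2) + 6·C(n-1,3).
At n = 11: n-1 = 10, so t_{11} = 2 - 10 + 270 + 720 = 982.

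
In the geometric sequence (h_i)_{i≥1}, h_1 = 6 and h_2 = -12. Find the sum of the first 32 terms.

Common ratio r = -2.
h_i = 6·(-2)^(i-1).
S = 6·((-2)^32 - 1)/(-2 - 1) = 6·(4294967296 - 1)/(-3) = -8589934590.

-8589934590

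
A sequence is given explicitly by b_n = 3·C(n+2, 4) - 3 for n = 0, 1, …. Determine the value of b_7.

375

C(9, 4) = 126, so b_7 = 375.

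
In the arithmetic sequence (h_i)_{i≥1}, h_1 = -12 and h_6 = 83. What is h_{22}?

Common difference d = (83 - (-12)) / (6 - 1) = 19.
h_i = -12 + (i - 1)·19.
h_{22} = -12 + 21·19 = 387.

387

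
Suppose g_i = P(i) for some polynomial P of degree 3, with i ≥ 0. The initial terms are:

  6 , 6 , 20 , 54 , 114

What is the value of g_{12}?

1st diffs: 0, 14, 34, 60.
2nd diffs: 14, 20, 26.
3rd diffs: 6, 6 (constant).
So g_i = i^3 + 4i^2 - 5i + 6.
Evaluating at i = 12 gives g_{12} = 2250.

2250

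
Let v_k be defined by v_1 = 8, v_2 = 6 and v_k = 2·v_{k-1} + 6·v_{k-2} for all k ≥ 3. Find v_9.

113280

Step forward from the initial values:
v_3 = 60  v_4 = 156  v_5 = 672  v_6 = 2280  v_7 = 8592  v_8 = 30864  v_9 = 113280.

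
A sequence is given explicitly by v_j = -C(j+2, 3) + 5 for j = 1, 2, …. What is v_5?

C(7, 3) = 35, so v_5 = -30.

-30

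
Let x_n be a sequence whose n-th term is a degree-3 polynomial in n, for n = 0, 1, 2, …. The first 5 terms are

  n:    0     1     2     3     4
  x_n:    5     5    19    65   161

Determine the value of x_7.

1st diffs: 0, 14, 46, 96.
2nd diffs: 14, 32, 50.
3rd diffs: 18, 18 (constant).
Newton forward-difference form: x_n = 5 + 14·C(n,2) + 18·C(n,3).
At n = 7: n = 7, so x_7 = 5 + 294 + 630 = 929.

929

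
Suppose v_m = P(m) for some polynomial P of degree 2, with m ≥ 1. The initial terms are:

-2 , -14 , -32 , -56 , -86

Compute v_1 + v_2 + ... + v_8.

-688

1st diffs: -12, -18, -24, -30.
2nd diffs: -6, -6, -6 (constant).
Newton forward-difference form: v_m = -2 + (-12)·C(m-1,1) + (-6)·C(m-1,2).
Continuing: -122, -164, -212.
Summing m = 1..8 (8 terms) gives -688.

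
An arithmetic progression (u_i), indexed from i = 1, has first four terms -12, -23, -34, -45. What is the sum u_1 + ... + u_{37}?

Common difference d = -11.
u_i = -12 + (i - 1)·(-11).
u_{37} = -408; S = 37·(-12 + (-408))/2 = -7770.

-7770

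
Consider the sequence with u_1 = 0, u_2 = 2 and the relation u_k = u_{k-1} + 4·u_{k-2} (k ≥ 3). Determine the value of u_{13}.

38610

Iterate the recurrence:
u_3 = 2  u_4 = 10  u_5 = 18  …  u_{10} = 2330  u_{11} = 5858  u_{12} = 15178  u_{13} = 38610.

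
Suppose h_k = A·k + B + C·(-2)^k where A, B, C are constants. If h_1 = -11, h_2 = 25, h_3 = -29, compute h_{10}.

5173

Plug in k = 1, 2, 3: A + B - 2C = -11; 2A + B + 4C = 25; 3A + B - 8C = -29.
Subtracting the first from the second: A + 6C = 36.
Subtracting the second from the third: A - 12C = -54.
Solving: C = 5, A = 6, then B = -7.
So h_k = 6·k + (-7) + 5·(-2)^k; at k=10 this is 5173.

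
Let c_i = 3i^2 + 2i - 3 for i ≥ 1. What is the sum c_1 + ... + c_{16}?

4712

Over i = 1..16: Σi = 136, Σi² = 1496.
Total = (3)·1496 + (2)·136 + (-3)·16 = 4712.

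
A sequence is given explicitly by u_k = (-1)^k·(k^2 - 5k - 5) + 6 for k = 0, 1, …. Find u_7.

-3

(-1)^7 = -1; k^2 - 5k - 5 at k=7 is 9; so u_7 = -3.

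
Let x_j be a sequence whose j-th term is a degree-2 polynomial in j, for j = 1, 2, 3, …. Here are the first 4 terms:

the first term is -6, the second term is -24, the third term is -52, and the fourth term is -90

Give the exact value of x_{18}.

-1672

1st diffs: -18, -28, -38.
2nd diffs: -10, -10 (constant).
Newton forward-difference form: x_j = -6 + (-18)·C(j-1,1) + (-10)·C(j-1,2).
At j = 18: j-1 = 17, so x_{18} = -6 - 306 - 1360 = -1672.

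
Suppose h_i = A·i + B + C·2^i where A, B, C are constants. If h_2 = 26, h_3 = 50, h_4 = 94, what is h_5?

Plug in i = 2, 3, 4: 2A + B + 4C = 26; 3A + B + 8C = 50; 4A + B + 16C = 94.
Subtracting the first from the second: A + 4C = 24.
Subtracting the second from the third: A + 8C = 44.
Solving: C = 5, A = 4, then B = -2.
So h_i = 4·i + (-2) + 5·2^i; at i=5 this is 178.

178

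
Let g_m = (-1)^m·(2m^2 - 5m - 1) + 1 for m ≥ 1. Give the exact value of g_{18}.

558

(-1)^18 = 1; 2m^2 - 5m - 1 at m=18 is 557; so g_{18} = 558.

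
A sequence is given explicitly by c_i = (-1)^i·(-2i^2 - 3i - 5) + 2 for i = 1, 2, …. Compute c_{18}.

(-1)^18 = 1; -2i^2 - 3i - 5 at i=18 is -707; so c_{18} = -705.

-705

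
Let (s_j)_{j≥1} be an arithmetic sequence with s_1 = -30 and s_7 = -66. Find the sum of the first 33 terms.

-4158

Common difference d = (-66 - (-30)) / (7 - 1) = -6.
s_j = -30 + (j - 1)·(-6).
s_{33} = -222; S = 33·(-30 + (-222))/2 = -4158.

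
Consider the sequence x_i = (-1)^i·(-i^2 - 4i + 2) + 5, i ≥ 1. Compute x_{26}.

(-1)^26 = 1; -i^2 - 4i + 2 at i=26 is -778; so x_{26} = -773.

-773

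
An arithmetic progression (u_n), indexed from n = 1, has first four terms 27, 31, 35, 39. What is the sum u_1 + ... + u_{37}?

Common difference d = 4.
u_n = 27 + (n - 1)·4.
u_{37} = 171; S = 37·(27 + 171)/2 = 3663.

3663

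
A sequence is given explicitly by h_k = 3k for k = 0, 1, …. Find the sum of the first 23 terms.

759

Over k = 0..22: Σk = 253.
Total = (3)·253 = 759.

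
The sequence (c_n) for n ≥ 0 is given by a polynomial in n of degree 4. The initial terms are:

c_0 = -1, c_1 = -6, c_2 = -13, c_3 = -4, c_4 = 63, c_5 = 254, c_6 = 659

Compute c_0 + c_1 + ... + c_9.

1st diffs: -5, -7, 9, 67, 191, 405.
2nd diffs: -2, 16, 58, 124, 214.
3rd diffs: 18, 42, 66, 90.
4th diffs: 24, 24, 24 (constant).
Newton forward-difference form: c_n = -1 + (-5)·C(n,1) + (-2)·C(n,2) + 18·C(n,3) + 24·C(n,4).
Continuing: 1392, 2591, 4418.
Summing n = 0..9 (10 terms) gives 9353.

9353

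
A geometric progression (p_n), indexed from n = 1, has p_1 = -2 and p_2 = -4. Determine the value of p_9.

Common ratio r = 2.
p_n = (-2)·2^(n-1).
p_9 = (-2)·2^8 = -512.

-512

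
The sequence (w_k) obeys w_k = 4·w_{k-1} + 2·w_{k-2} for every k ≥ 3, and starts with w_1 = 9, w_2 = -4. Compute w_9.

Step forward from the initial values:
w_3 = 2, w_4 = 0, w_5 = 4, w_6 = 16, w_7 = 72, w_8 = 320, w_9 = 1424.

1424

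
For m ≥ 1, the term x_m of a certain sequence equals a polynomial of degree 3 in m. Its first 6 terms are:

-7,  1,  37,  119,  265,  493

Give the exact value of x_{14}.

7429

1st diffs: 8, 36, 82, 146, 228.
2nd diffs: 28, 46, 64, 82.
3rd diffs: 18, 18, 18 (constant).
Newton forward-difference form: x_m = -7 + 8·C(m-1,1) + 28·C(m-1,2) + 18·C(m-1,3).
At m = 14: m-1 = 13, so x_{14} = -7 + 104 + 2184 + 5148 = 7429.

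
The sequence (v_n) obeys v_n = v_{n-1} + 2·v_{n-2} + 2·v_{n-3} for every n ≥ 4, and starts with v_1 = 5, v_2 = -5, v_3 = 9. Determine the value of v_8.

Step forward from the initial values:
v_4 = 9;  v_5 = 17;  v_6 = 53;  v_7 = 105;  v_8 = 245.

245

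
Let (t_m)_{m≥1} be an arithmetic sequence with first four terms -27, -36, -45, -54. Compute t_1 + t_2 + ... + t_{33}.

-5643

Common difference d = -9.
t_m = -27 + (m - 1)·(-9).
t_{33} = -315; S = 33·(-27 + (-315))/2 = -5643.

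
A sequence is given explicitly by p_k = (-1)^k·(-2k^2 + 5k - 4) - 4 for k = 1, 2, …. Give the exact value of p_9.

(-1)^9 = -1; -2k^2 + 5k - 4 at k=9 is -121; so p_9 = 117.

117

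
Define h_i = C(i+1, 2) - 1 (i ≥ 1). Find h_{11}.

65

C(12, 2) = 66, so h_{11} = 65.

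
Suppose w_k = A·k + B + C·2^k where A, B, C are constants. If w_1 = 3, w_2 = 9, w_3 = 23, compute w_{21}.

8388563

Plug in k = 1, 2, 3: A + B + 2C = 3; 2A + B + 4C = 9; 3A + B + 8C = 23.
Subtracting the first from the second: A + 2C = 6.
Subtracting the second from the third: A + 4C = 14.
Solving: C = 4, A = -2, then B = -3.
Hence w_{21} = -2·21 + (-3) + 4·2097152 = 8388563.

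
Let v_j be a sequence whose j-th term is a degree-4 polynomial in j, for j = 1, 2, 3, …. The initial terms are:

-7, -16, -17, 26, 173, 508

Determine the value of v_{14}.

1st diffs: -9, -1, 43, 147, 335.
2nd diffs: 8, 44, 104, 188.
3rd diffs: 36, 60, 84.
4th diffs: 24, 24 (constant).
So v_j = j^4 - 4j^3 + 3j^2 - 5j - 2.
Evaluating at j = 14 gives v_{14} = 27956.

27956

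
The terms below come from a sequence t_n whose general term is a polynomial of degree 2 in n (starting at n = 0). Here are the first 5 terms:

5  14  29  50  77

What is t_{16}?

869

1st diffs: 9, 15, 21, 27.
2nd diffs: 6, 6, 6 (constant).
Newton forward-difference form: t_n = 5 + 9·C(n,1) + 6·C(n,2).
At n = 16: n = 16, so t_{16} = 5 + 144 + 720 = 869.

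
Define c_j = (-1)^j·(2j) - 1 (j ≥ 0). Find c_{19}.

-39

(-1)^19 = -1; 2j at j=19 is 38; so c_{19} = -39.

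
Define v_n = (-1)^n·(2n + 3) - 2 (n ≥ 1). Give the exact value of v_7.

-19

(-1)^7 = -1; 2n + 3 at n=7 is 17; so v_7 = -19.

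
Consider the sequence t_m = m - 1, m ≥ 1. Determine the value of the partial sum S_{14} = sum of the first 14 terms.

91

Over m = 1..14: Σm = 105.
Total = (1)·105 + (-1)·14 = 91.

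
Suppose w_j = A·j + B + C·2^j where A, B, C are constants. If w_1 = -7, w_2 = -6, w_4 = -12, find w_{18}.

Plug in j = 1, 2, 4: A + B + 2C = -7; 2A + B + 4C = -6; 4A + B + 16C = -12.
Subtracting the first from the second: A + 2C = 1.
Subtracting the second from the third: 2A + 12C = -6.
Solving: C = -1, A = 3, then B = -8.
Hence w_{18} = 3·18 + (-8) + (-1)·262144 = -262098.

-262098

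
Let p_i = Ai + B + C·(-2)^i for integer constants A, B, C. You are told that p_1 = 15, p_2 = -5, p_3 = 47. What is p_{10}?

The three given values yield: A + B - 2C = 15; 2A + B + 4C = -5; 3A + B - 8C = 47.
Subtracting the first from the second: A + 6C = -20.
Subtracting the second from the third: A - 12C = 52.
Solving: C = -4, A = 4, then B = 3.
So p_i = 4·i + 3 + (-4)·(-2)^i; at i=10 this is -4053.

-4053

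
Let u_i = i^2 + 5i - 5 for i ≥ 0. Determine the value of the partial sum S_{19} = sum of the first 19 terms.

Over i = 0..18: Σi = 171, Σi² = 2109.
Total = (1)·2109 + (5)·171 + (-5)·19 = 2869.

2869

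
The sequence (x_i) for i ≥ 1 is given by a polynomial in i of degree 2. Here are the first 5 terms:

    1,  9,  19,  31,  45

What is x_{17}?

1st diffs: 8, 10, 12, 14.
2nd diffs: 2, 2, 2 (constant).
So x_i = i^2 + 5i - 5.
Evaluating at i = 17 gives x_{17} = 369.

369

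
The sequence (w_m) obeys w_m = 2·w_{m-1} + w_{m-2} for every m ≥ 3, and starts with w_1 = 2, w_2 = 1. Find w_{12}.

10497

w_3 = 4;  w_4 = 9;  w_5 = 22;  w_6 = 53;  w_7 = 128;  w_8 = 309;  w_9 = 746;  w_{10} = 1801;  w_{11} = 4348;  w_{12} = 10497.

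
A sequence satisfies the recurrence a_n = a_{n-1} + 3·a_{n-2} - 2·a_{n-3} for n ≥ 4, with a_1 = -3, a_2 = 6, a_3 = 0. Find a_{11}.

Compute successive terms:
a_4 = 24;  a_5 = 12;  a_6 = 84;  a_7 = 72;  a_8 = 300;  a_9 = 348;  a_{10} = 1104;  a_{11} = 1548.

1548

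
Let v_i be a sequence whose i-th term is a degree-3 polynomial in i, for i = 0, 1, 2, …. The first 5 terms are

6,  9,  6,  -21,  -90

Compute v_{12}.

-4314

1st diffs: 3, -3, -27, -69.
2nd diffs: -6, -24, -42.
3rd diffs: -18, -18 (constant).
Newton forward-difference form: v_i = 6 + 3·C(i,1) + (-6)·C(i,2) + (-18)·C(i,3).
At i = 12: i = 12, so v_{12} = 6 + 36 - 396 - 3960 = -4314.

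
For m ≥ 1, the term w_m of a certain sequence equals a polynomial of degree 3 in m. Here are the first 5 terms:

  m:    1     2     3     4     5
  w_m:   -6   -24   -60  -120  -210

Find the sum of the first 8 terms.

1st diffs: -18, -36, -60, -90.
2nd diffs: -18, -24, -30.
3rd diffs: -6, -6 (constant).
Newton forward-difference form: w_m = -6 + (-18)·C(m-1,1) + (-18)·C(m-1,2) + (-6)·C(m-1,3).
Continuing: -336, -504, -720.
Summing m = 1..8 (8 terms) gives -1980.

-1980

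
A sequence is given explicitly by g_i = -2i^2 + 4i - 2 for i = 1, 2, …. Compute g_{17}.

g_{17} = -2·17^2 + 4·17 - 2 = -512.

-512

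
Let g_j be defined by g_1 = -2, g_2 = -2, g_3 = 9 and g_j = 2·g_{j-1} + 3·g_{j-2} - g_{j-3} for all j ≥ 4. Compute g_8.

Step forward from the initial values:
g_4 = 14;  g_5 = 57;  g_6 = 147;  g_7 = 451;  g_8 = 1286.

1286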